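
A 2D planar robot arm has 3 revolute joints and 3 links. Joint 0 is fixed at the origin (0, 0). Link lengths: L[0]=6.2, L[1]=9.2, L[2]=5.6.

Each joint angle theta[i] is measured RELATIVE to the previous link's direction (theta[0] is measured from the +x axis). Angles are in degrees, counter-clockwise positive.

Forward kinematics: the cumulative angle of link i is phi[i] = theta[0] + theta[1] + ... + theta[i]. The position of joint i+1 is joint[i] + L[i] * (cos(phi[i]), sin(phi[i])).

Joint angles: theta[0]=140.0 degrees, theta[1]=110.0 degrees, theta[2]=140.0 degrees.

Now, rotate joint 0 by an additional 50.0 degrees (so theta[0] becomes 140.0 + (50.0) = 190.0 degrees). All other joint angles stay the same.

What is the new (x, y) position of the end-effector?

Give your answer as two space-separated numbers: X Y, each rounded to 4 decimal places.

joint[0] = (0.0000, 0.0000)  (base)
link 0: phi[0] = 190 = 190 deg
  cos(190 deg) = -0.9848, sin(190 deg) = -0.1736
  joint[1] = (0.0000, 0.0000) + 6.2 * (-0.9848, -0.1736) = (0.0000 + -6.1058, 0.0000 + -1.0766) = (-6.1058, -1.0766)
link 1: phi[1] = 190 + 110 = 300 deg
  cos(300 deg) = 0.5000, sin(300 deg) = -0.8660
  joint[2] = (-6.1058, -1.0766) + 9.2 * (0.5000, -0.8660) = (-6.1058 + 4.6000, -1.0766 + -7.9674) = (-1.5058, -9.0441)
link 2: phi[2] = 190 + 110 + 140 = 440 deg
  cos(440 deg) = 0.1736, sin(440 deg) = 0.9848
  joint[3] = (-1.5058, -9.0441) + 5.6 * (0.1736, 0.9848) = (-1.5058 + 0.9724, -9.0441 + 5.5149) = (-0.5334, -3.5291)
End effector: (-0.5334, -3.5291)

Answer: -0.5334 -3.5291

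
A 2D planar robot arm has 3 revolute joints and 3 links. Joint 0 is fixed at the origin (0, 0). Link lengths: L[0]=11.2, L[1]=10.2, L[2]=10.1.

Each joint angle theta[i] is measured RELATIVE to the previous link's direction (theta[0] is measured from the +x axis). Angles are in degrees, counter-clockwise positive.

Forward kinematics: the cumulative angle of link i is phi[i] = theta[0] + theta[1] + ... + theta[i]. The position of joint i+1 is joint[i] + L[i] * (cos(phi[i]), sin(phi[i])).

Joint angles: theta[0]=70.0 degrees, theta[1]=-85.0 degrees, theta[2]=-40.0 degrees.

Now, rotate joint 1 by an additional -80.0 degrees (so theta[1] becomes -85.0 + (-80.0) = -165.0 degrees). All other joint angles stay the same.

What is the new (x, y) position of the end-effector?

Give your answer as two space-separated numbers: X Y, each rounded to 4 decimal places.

joint[0] = (0.0000, 0.0000)  (base)
link 0: phi[0] = 70 = 70 deg
  cos(70 deg) = 0.3420, sin(70 deg) = 0.9397
  joint[1] = (0.0000, 0.0000) + 11.2 * (0.3420, 0.9397) = (0.0000 + 3.8306, 0.0000 + 10.5246) = (3.8306, 10.5246)
link 1: phi[1] = 70 + -165 = -95 deg
  cos(-95 deg) = -0.0872, sin(-95 deg) = -0.9962
  joint[2] = (3.8306, 10.5246) + 10.2 * (-0.0872, -0.9962) = (3.8306 + -0.8890, 10.5246 + -10.1612) = (2.9416, 0.3634)
link 2: phi[2] = 70 + -165 + -40 = -135 deg
  cos(-135 deg) = -0.7071, sin(-135 deg) = -0.7071
  joint[3] = (2.9416, 0.3634) + 10.1 * (-0.7071, -0.7071) = (2.9416 + -7.1418, 0.3634 + -7.1418) = (-4.2001, -6.7784)
End effector: (-4.2001, -6.7784)

Answer: -4.2001 -6.7784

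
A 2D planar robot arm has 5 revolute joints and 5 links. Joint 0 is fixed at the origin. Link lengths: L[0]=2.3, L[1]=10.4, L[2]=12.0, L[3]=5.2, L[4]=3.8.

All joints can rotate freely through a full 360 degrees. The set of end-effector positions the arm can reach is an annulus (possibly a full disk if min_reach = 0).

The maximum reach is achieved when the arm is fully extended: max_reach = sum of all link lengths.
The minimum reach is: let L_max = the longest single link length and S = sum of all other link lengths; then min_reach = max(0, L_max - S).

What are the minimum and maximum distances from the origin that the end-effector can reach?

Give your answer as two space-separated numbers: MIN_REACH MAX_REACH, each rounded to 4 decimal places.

Answer: 0.0000 33.7000

Derivation:
Link lengths: [2.3, 10.4, 12.0, 5.2, 3.8]
max_reach = 2.3 + 10.4 + 12 + 5.2 + 3.8 = 33.7
L_max = max([2.3, 10.4, 12.0, 5.2, 3.8]) = 12
S (sum of others) = 33.7 - 12 = 21.7
min_reach = max(0, 12 - 21.7) = max(0, -9.7) = 0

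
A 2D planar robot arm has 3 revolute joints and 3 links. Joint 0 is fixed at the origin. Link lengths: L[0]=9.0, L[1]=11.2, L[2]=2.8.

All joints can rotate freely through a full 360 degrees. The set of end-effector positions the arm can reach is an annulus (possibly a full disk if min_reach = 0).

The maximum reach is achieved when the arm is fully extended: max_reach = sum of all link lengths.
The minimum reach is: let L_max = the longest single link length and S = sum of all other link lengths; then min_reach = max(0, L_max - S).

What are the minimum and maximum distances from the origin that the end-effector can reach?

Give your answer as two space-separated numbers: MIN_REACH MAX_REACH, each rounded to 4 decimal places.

Link lengths: [9.0, 11.2, 2.8]
max_reach = 9 + 11.2 + 2.8 = 23
L_max = max([9.0, 11.2, 2.8]) = 11.2
S (sum of others) = 23 - 11.2 = 11.8
min_reach = max(0, 11.2 - 11.8) = max(0, -0.6) = 0

Answer: 0.0000 23.0000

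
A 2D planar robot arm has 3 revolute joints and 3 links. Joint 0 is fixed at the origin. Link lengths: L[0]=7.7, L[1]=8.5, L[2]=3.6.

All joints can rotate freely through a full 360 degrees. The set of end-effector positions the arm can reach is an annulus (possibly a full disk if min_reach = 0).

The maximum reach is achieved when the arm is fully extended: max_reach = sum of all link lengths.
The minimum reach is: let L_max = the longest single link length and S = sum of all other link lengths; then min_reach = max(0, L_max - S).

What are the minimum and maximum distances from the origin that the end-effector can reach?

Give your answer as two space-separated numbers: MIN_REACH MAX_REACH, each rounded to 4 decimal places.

Answer: 0.0000 19.8000

Derivation:
Link lengths: [7.7, 8.5, 3.6]
max_reach = 7.7 + 8.5 + 3.6 = 19.8
L_max = max([7.7, 8.5, 3.6]) = 8.5
S (sum of others) = 19.8 - 8.5 = 11.3
min_reach = max(0, 8.5 - 11.3) = max(0, -2.8) = 0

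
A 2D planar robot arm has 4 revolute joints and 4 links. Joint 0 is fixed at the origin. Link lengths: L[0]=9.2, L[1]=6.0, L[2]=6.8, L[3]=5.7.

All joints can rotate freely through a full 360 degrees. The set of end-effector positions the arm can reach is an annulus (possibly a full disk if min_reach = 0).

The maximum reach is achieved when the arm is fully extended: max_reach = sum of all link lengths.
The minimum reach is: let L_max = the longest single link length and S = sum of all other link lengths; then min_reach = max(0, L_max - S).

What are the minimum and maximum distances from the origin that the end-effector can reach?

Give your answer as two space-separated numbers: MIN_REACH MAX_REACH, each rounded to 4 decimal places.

Link lengths: [9.2, 6.0, 6.8, 5.7]
max_reach = 9.2 + 6 + 6.8 + 5.7 = 27.7
L_max = max([9.2, 6.0, 6.8, 5.7]) = 9.2
S (sum of others) = 27.7 - 9.2 = 18.5
min_reach = max(0, 9.2 - 18.5) = max(0, -9.3) = 0

Answer: 0.0000 27.7000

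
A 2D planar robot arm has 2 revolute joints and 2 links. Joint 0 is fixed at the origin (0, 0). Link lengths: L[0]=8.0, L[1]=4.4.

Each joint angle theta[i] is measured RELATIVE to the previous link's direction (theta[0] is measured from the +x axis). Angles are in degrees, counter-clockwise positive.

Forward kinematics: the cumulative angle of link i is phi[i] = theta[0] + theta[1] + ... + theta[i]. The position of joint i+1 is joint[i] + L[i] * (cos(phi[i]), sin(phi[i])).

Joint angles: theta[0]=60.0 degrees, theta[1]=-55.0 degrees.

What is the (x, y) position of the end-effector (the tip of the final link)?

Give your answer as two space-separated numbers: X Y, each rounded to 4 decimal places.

joint[0] = (0.0000, 0.0000)  (base)
link 0: phi[0] = 60 = 60 deg
  cos(60 deg) = 0.5000, sin(60 deg) = 0.8660
  joint[1] = (0.0000, 0.0000) + 8 * (0.5000, 0.8660) = (0.0000 + 4.0000, 0.0000 + 6.9282) = (4.0000, 6.9282)
link 1: phi[1] = 60 + -55 = 5 deg
  cos(5 deg) = 0.9962, sin(5 deg) = 0.0872
  joint[2] = (4.0000, 6.9282) + 4.4 * (0.9962, 0.0872) = (4.0000 + 4.3833, 6.9282 + 0.3835) = (8.3833, 7.3117)
End effector: (8.3833, 7.3117)

Answer: 8.3833 7.3117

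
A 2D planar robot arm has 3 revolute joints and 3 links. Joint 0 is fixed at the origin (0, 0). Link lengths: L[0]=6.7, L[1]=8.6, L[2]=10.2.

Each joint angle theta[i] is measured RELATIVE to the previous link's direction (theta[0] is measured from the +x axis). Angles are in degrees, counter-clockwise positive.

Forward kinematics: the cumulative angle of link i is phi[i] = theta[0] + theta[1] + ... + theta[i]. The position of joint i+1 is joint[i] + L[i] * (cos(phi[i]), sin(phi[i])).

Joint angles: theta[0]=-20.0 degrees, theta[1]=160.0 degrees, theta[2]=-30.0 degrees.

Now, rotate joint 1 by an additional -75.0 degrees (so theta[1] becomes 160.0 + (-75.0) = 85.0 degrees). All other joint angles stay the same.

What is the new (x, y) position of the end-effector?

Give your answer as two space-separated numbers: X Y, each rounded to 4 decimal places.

joint[0] = (0.0000, 0.0000)  (base)
link 0: phi[0] = -20 = -20 deg
  cos(-20 deg) = 0.9397, sin(-20 deg) = -0.3420
  joint[1] = (0.0000, 0.0000) + 6.7 * (0.9397, -0.3420) = (0.0000 + 6.2959, 0.0000 + -2.2915) = (6.2959, -2.2915)
link 1: phi[1] = -20 + 85 = 65 deg
  cos(65 deg) = 0.4226, sin(65 deg) = 0.9063
  joint[2] = (6.2959, -2.2915) + 8.6 * (0.4226, 0.9063) = (6.2959 + 3.6345, -2.2915 + 7.7942) = (9.9305, 5.5027)
link 2: phi[2] = -20 + 85 + -30 = 35 deg
  cos(35 deg) = 0.8192, sin(35 deg) = 0.5736
  joint[3] = (9.9305, 5.5027) + 10.2 * (0.8192, 0.5736) = (9.9305 + 8.3554, 5.5027 + 5.8505) = (18.2858, 11.3532)
End effector: (18.2858, 11.3532)

Answer: 18.2858 11.3532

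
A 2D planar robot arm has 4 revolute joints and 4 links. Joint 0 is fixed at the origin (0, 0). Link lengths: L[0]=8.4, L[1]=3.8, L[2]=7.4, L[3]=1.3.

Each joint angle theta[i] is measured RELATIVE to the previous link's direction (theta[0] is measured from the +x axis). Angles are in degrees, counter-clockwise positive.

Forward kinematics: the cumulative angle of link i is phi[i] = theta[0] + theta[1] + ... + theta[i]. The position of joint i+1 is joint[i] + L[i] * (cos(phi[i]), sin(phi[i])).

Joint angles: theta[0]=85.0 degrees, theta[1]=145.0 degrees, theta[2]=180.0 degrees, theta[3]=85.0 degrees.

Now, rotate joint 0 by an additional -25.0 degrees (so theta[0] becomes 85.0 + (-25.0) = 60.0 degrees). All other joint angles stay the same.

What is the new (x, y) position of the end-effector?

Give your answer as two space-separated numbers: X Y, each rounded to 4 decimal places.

Answer: 7.0181 10.0176

Derivation:
joint[0] = (0.0000, 0.0000)  (base)
link 0: phi[0] = 60 = 60 deg
  cos(60 deg) = 0.5000, sin(60 deg) = 0.8660
  joint[1] = (0.0000, 0.0000) + 8.4 * (0.5000, 0.8660) = (0.0000 + 4.2000, 0.0000 + 7.2746) = (4.2000, 7.2746)
link 1: phi[1] = 60 + 145 = 205 deg
  cos(205 deg) = -0.9063, sin(205 deg) = -0.4226
  joint[2] = (4.2000, 7.2746) + 3.8 * (-0.9063, -0.4226) = (4.2000 + -3.4440, 7.2746 + -1.6059) = (0.7560, 5.6687)
link 2: phi[2] = 60 + 145 + 180 = 385 deg
  cos(385 deg) = 0.9063, sin(385 deg) = 0.4226
  joint[3] = (0.7560, 5.6687) + 7.4 * (0.9063, 0.4226) = (0.7560 + 6.7067, 5.6687 + 3.1274) = (7.4627, 8.7960)
link 3: phi[3] = 60 + 145 + 180 + 85 = 470 deg
  cos(470 deg) = -0.3420, sin(470 deg) = 0.9397
  joint[4] = (7.4627, 8.7960) + 1.3 * (-0.3420, 0.9397) = (7.4627 + -0.4446, 8.7960 + 1.2216) = (7.0181, 10.0176)
End effector: (7.0181, 10.0176)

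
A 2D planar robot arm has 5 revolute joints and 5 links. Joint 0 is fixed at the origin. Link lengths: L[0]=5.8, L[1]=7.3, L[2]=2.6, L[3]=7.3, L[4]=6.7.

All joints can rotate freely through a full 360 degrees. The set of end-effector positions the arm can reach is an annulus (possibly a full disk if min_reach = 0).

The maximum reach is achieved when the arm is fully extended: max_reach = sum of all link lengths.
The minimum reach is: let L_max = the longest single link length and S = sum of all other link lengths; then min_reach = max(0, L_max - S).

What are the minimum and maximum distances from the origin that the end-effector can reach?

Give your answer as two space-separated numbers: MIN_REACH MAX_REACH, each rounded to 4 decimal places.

Answer: 0.0000 29.7000

Derivation:
Link lengths: [5.8, 7.3, 2.6, 7.3, 6.7]
max_reach = 5.8 + 7.3 + 2.6 + 7.3 + 6.7 = 29.7
L_max = max([5.8, 7.3, 2.6, 7.3, 6.7]) = 7.3
S (sum of others) = 29.7 - 7.3 = 22.4
min_reach = max(0, 7.3 - 22.4) = max(0, -15.1) = 0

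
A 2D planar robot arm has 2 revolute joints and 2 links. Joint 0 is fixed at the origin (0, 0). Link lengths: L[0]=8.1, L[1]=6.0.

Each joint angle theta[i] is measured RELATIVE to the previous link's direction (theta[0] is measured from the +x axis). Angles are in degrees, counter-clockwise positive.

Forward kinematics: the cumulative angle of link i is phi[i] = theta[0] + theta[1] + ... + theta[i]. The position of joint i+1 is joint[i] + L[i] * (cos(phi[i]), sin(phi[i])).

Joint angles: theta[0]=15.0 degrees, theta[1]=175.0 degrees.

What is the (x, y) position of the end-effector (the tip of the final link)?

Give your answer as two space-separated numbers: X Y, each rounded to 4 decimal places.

joint[0] = (0.0000, 0.0000)  (base)
link 0: phi[0] = 15 = 15 deg
  cos(15 deg) = 0.9659, sin(15 deg) = 0.2588
  joint[1] = (0.0000, 0.0000) + 8.1 * (0.9659, 0.2588) = (0.0000 + 7.8240, 0.0000 + 2.0964) = (7.8240, 2.0964)
link 1: phi[1] = 15 + 175 = 190 deg
  cos(190 deg) = -0.9848, sin(190 deg) = -0.1736
  joint[2] = (7.8240, 2.0964) + 6 * (-0.9848, -0.1736) = (7.8240 + -5.9088, 2.0964 + -1.0419) = (1.9152, 1.0545)
End effector: (1.9152, 1.0545)

Answer: 1.9152 1.0545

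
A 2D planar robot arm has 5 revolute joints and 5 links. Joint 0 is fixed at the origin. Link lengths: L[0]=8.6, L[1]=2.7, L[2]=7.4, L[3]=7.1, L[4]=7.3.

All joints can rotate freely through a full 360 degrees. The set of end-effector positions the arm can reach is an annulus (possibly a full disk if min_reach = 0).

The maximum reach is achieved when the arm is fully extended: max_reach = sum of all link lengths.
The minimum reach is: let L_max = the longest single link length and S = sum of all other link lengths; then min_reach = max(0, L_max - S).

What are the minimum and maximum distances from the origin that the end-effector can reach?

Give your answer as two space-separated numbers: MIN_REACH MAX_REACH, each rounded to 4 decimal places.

Link lengths: [8.6, 2.7, 7.4, 7.1, 7.3]
max_reach = 8.6 + 2.7 + 7.4 + 7.1 + 7.3 = 33.1
L_max = max([8.6, 2.7, 7.4, 7.1, 7.3]) = 8.6
S (sum of others) = 33.1 - 8.6 = 24.5
min_reach = max(0, 8.6 - 24.5) = max(0, -15.9) = 0

Answer: 0.0000 33.1000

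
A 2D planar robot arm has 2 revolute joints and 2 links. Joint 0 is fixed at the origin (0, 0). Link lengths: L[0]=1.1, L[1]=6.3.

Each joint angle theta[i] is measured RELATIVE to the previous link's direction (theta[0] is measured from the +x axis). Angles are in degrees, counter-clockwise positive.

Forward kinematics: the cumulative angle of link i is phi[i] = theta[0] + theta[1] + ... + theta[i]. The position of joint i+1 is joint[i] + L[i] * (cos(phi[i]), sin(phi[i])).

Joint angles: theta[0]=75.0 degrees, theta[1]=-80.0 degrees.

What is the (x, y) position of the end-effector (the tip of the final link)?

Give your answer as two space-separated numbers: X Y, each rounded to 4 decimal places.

Answer: 6.5607 0.5134

Derivation:
joint[0] = (0.0000, 0.0000)  (base)
link 0: phi[0] = 75 = 75 deg
  cos(75 deg) = 0.2588, sin(75 deg) = 0.9659
  joint[1] = (0.0000, 0.0000) + 1.1 * (0.2588, 0.9659) = (0.0000 + 0.2847, 0.0000 + 1.0625) = (0.2847, 1.0625)
link 1: phi[1] = 75 + -80 = -5 deg
  cos(-5 deg) = 0.9962, sin(-5 deg) = -0.0872
  joint[2] = (0.2847, 1.0625) + 6.3 * (0.9962, -0.0872) = (0.2847 + 6.2760, 1.0625 + -0.5491) = (6.5607, 0.5134)
End effector: (6.5607, 0.5134)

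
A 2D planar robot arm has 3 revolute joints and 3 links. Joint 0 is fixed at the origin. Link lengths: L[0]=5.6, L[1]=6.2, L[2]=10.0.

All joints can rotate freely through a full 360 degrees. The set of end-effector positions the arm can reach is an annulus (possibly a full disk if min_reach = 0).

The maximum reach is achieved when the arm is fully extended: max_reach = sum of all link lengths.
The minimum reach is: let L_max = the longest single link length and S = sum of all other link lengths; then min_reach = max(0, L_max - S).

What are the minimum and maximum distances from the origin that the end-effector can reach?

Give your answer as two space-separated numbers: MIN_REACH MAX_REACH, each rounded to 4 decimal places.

Answer: 0.0000 21.8000

Derivation:
Link lengths: [5.6, 6.2, 10.0]
max_reach = 5.6 + 6.2 + 10 = 21.8
L_max = max([5.6, 6.2, 10.0]) = 10
S (sum of others) = 21.8 - 10 = 11.8
min_reach = max(0, 10 - 11.8) = max(0, -1.8) = 0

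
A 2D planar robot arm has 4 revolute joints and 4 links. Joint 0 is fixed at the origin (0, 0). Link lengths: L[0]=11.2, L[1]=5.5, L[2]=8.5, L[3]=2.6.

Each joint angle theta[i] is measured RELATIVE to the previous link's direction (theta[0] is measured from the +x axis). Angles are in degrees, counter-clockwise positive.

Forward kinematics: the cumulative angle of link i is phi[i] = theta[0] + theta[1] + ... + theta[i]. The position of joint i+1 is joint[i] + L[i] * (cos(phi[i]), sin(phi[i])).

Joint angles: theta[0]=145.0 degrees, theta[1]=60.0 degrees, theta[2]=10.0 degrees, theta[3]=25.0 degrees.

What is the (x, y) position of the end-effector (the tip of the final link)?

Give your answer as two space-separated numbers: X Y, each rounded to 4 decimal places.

Answer: -22.4220 -3.0274

Derivation:
joint[0] = (0.0000, 0.0000)  (base)
link 0: phi[0] = 145 = 145 deg
  cos(145 deg) = -0.8192, sin(145 deg) = 0.5736
  joint[1] = (0.0000, 0.0000) + 11.2 * (-0.8192, 0.5736) = (0.0000 + -9.1745, 0.0000 + 6.4241) = (-9.1745, 6.4241)
link 1: phi[1] = 145 + 60 = 205 deg
  cos(205 deg) = -0.9063, sin(205 deg) = -0.4226
  joint[2] = (-9.1745, 6.4241) + 5.5 * (-0.9063, -0.4226) = (-9.1745 + -4.9847, 6.4241 + -2.3244) = (-14.1592, 4.0997)
link 2: phi[2] = 145 + 60 + 10 = 215 deg
  cos(215 deg) = -0.8192, sin(215 deg) = -0.5736
  joint[3] = (-14.1592, 4.0997) + 8.5 * (-0.8192, -0.5736) = (-14.1592 + -6.9628, 4.0997 + -4.8754) = (-21.1220, -0.7757)
link 3: phi[3] = 145 + 60 + 10 + 25 = 240 deg
  cos(240 deg) = -0.5000, sin(240 deg) = -0.8660
  joint[4] = (-21.1220, -0.7757) + 2.6 * (-0.5000, -0.8660) = (-21.1220 + -1.3000, -0.7757 + -2.2517) = (-22.4220, -3.0274)
End effector: (-22.4220, -3.0274)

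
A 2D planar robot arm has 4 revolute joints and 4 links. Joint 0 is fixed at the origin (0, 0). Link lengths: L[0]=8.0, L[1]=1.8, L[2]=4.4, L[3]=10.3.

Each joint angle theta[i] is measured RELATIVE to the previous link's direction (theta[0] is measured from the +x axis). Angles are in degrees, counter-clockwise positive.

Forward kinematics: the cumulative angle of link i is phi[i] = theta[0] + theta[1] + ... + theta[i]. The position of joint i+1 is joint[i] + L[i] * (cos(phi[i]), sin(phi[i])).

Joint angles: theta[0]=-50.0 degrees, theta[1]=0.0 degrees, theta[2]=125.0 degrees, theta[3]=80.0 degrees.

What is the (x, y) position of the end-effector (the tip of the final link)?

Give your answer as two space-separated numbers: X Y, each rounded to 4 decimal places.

Answer: -1.8968 1.0958

Derivation:
joint[0] = (0.0000, 0.0000)  (base)
link 0: phi[0] = -50 = -50 deg
  cos(-50 deg) = 0.6428, sin(-50 deg) = -0.7660
  joint[1] = (0.0000, 0.0000) + 8 * (0.6428, -0.7660) = (0.0000 + 5.1423, 0.0000 + -6.1284) = (5.1423, -6.1284)
link 1: phi[1] = -50 + 0 = -50 deg
  cos(-50 deg) = 0.6428, sin(-50 deg) = -0.7660
  joint[2] = (5.1423, -6.1284) + 1.8 * (0.6428, -0.7660) = (5.1423 + 1.1570, -6.1284 + -1.3789) = (6.2993, -7.5072)
link 2: phi[2] = -50 + 0 + 125 = 75 deg
  cos(75 deg) = 0.2588, sin(75 deg) = 0.9659
  joint[3] = (6.2993, -7.5072) + 4.4 * (0.2588, 0.9659) = (6.2993 + 1.1388, -7.5072 + 4.2501) = (7.4381, -3.2572)
link 3: phi[3] = -50 + 0 + 125 + 80 = 155 deg
  cos(155 deg) = -0.9063, sin(155 deg) = 0.4226
  joint[4] = (7.4381, -3.2572) + 10.3 * (-0.9063, 0.4226) = (7.4381 + -9.3350, -3.2572 + 4.3530) = (-1.8968, 1.0958)
End effector: (-1.8968, 1.0958)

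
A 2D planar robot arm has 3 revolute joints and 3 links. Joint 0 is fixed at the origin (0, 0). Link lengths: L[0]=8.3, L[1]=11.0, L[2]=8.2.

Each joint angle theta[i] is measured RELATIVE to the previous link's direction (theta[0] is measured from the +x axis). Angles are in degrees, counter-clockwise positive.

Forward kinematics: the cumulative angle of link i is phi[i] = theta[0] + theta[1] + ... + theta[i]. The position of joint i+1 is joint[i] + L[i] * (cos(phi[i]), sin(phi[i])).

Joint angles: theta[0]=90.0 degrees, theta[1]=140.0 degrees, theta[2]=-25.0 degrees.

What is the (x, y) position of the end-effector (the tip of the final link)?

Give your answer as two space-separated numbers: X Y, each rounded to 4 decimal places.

joint[0] = (0.0000, 0.0000)  (base)
link 0: phi[0] = 90 = 90 deg
  cos(90 deg) = 0.0000, sin(90 deg) = 1.0000
  joint[1] = (0.0000, 0.0000) + 8.3 * (0.0000, 1.0000) = (0.0000 + 0.0000, 0.0000 + 8.3000) = (0.0000, 8.3000)
link 1: phi[1] = 90 + 140 = 230 deg
  cos(230 deg) = -0.6428, sin(230 deg) = -0.7660
  joint[2] = (0.0000, 8.3000) + 11 * (-0.6428, -0.7660) = (0.0000 + -7.0707, 8.3000 + -8.4265) = (-7.0707, -0.1265)
link 2: phi[2] = 90 + 140 + -25 = 205 deg
  cos(205 deg) = -0.9063, sin(205 deg) = -0.4226
  joint[3] = (-7.0707, -0.1265) + 8.2 * (-0.9063, -0.4226) = (-7.0707 + -7.4317, -0.1265 + -3.4655) = (-14.5024, -3.5920)
End effector: (-14.5024, -3.5920)

Answer: -14.5024 -3.5920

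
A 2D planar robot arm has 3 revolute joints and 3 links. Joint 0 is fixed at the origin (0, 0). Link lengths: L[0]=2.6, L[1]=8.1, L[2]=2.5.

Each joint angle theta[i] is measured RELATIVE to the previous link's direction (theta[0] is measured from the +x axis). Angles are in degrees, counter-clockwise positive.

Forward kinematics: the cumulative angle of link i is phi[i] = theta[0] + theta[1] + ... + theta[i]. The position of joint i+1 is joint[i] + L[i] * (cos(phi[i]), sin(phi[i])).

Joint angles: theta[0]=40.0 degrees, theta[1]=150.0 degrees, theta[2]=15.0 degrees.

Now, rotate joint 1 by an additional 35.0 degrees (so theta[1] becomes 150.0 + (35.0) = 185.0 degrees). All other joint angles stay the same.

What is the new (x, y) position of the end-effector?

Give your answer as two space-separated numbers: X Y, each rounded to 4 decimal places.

joint[0] = (0.0000, 0.0000)  (base)
link 0: phi[0] = 40 = 40 deg
  cos(40 deg) = 0.7660, sin(40 deg) = 0.6428
  joint[1] = (0.0000, 0.0000) + 2.6 * (0.7660, 0.6428) = (0.0000 + 1.9917, 0.0000 + 1.6712) = (1.9917, 1.6712)
link 1: phi[1] = 40 + 185 = 225 deg
  cos(225 deg) = -0.7071, sin(225 deg) = -0.7071
  joint[2] = (1.9917, 1.6712) + 8.1 * (-0.7071, -0.7071) = (1.9917 + -5.7276, 1.6712 + -5.7276) = (-3.7358, -4.0563)
link 2: phi[2] = 40 + 185 + 15 = 240 deg
  cos(240 deg) = -0.5000, sin(240 deg) = -0.8660
  joint[3] = (-3.7358, -4.0563) + 2.5 * (-0.5000, -0.8660) = (-3.7358 + -1.2500, -4.0563 + -2.1651) = (-4.9858, -6.2214)
End effector: (-4.9858, -6.2214)

Answer: -4.9858 -6.2214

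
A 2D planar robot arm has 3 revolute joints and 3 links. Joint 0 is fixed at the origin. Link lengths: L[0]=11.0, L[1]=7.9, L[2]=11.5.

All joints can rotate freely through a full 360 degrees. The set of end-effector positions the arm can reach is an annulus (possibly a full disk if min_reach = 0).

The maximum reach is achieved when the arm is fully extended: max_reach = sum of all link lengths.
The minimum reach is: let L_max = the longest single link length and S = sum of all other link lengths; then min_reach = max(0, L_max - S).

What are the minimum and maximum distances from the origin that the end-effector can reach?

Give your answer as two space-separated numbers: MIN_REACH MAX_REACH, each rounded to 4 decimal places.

Answer: 0.0000 30.4000

Derivation:
Link lengths: [11.0, 7.9, 11.5]
max_reach = 11 + 7.9 + 11.5 = 30.4
L_max = max([11.0, 7.9, 11.5]) = 11.5
S (sum of others) = 30.4 - 11.5 = 18.9
min_reach = max(0, 11.5 - 18.9) = max(0, -7.4) = 0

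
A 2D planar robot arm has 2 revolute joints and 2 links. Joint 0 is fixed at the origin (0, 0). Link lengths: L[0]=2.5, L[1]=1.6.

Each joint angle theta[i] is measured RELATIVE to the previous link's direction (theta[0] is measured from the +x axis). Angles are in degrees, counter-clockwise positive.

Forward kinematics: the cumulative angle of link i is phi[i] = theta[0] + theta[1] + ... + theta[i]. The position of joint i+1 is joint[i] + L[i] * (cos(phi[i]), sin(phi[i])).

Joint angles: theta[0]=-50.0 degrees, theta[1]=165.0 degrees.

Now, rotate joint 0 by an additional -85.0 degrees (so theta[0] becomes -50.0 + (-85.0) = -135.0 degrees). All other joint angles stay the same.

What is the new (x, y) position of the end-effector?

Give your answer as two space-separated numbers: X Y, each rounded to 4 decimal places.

Answer: -0.3821 -0.9678

Derivation:
joint[0] = (0.0000, 0.0000)  (base)
link 0: phi[0] = -135 = -135 deg
  cos(-135 deg) = -0.7071, sin(-135 deg) = -0.7071
  joint[1] = (0.0000, 0.0000) + 2.5 * (-0.7071, -0.7071) = (0.0000 + -1.7678, 0.0000 + -1.7678) = (-1.7678, -1.7678)
link 1: phi[1] = -135 + 165 = 30 deg
  cos(30 deg) = 0.8660, sin(30 deg) = 0.5000
  joint[2] = (-1.7678, -1.7678) + 1.6 * (0.8660, 0.5000) = (-1.7678 + 1.3856, -1.7678 + 0.8000) = (-0.3821, -0.9678)
End effector: (-0.3821, -0.9678)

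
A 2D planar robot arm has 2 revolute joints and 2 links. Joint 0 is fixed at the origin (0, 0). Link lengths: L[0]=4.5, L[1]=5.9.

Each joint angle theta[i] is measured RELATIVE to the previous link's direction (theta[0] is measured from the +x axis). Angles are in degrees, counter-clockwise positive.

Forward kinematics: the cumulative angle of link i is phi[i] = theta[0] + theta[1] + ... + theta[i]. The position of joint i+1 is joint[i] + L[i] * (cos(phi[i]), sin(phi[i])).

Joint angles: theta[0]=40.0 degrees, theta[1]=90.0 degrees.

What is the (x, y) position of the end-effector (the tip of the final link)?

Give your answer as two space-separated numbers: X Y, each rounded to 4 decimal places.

Answer: -0.3452 7.4122

Derivation:
joint[0] = (0.0000, 0.0000)  (base)
link 0: phi[0] = 40 = 40 deg
  cos(40 deg) = 0.7660, sin(40 deg) = 0.6428
  joint[1] = (0.0000, 0.0000) + 4.5 * (0.7660, 0.6428) = (0.0000 + 3.4472, 0.0000 + 2.8925) = (3.4472, 2.8925)
link 1: phi[1] = 40 + 90 = 130 deg
  cos(130 deg) = -0.6428, sin(130 deg) = 0.7660
  joint[2] = (3.4472, 2.8925) + 5.9 * (-0.6428, 0.7660) = (3.4472 + -3.7924, 2.8925 + 4.5197) = (-0.3452, 7.4122)
End effector: (-0.3452, 7.4122)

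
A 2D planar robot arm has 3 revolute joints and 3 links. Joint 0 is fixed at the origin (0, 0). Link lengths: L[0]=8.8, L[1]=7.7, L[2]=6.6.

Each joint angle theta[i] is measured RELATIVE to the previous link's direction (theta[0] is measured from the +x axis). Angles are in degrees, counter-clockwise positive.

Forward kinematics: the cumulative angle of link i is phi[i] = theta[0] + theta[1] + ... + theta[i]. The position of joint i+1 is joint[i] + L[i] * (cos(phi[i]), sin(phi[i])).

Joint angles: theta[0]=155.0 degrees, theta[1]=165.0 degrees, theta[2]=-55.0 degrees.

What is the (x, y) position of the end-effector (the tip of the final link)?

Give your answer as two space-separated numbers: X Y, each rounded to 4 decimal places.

joint[0] = (0.0000, 0.0000)  (base)
link 0: phi[0] = 155 = 155 deg
  cos(155 deg) = -0.9063, sin(155 deg) = 0.4226
  joint[1] = (0.0000, 0.0000) + 8.8 * (-0.9063, 0.4226) = (0.0000 + -7.9755, 0.0000 + 3.7190) = (-7.9755, 3.7190)
link 1: phi[1] = 155 + 165 = 320 deg
  cos(320 deg) = 0.7660, sin(320 deg) = -0.6428
  joint[2] = (-7.9755, 3.7190) + 7.7 * (0.7660, -0.6428) = (-7.9755 + 5.8985, 3.7190 + -4.9495) = (-2.0770, -1.2304)
link 2: phi[2] = 155 + 165 + -55 = 265 deg
  cos(265 deg) = -0.0872, sin(265 deg) = -0.9962
  joint[3] = (-2.0770, -1.2304) + 6.6 * (-0.0872, -0.9962) = (-2.0770 + -0.5752, -1.2304 + -6.5749) = (-2.6522, -7.8053)
End effector: (-2.6522, -7.8053)

Answer: -2.6522 -7.8053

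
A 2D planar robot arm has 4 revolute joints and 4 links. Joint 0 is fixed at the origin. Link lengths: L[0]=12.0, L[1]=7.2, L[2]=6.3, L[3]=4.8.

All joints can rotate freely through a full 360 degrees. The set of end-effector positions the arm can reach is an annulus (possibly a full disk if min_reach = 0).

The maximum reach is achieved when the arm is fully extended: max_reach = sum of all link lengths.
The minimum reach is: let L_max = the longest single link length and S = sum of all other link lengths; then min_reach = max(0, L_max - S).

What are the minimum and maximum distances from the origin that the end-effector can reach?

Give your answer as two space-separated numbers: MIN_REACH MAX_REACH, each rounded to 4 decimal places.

Answer: 0.0000 30.3000

Derivation:
Link lengths: [12.0, 7.2, 6.3, 4.8]
max_reach = 12 + 7.2 + 6.3 + 4.8 = 30.3
L_max = max([12.0, 7.2, 6.3, 4.8]) = 12
S (sum of others) = 30.3 - 12 = 18.3
min_reach = max(0, 12 - 18.3) = max(0, -6.3) = 0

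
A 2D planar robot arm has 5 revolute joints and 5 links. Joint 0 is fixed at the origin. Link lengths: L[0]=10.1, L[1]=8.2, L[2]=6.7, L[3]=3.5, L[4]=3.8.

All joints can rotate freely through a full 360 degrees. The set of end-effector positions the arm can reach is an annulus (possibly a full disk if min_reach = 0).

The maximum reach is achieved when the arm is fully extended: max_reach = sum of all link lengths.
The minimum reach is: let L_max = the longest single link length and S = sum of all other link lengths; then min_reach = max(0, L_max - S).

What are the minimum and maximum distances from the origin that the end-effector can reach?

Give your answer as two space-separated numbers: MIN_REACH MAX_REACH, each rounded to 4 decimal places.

Link lengths: [10.1, 8.2, 6.7, 3.5, 3.8]
max_reach = 10.1 + 8.2 + 6.7 + 3.5 + 3.8 = 32.3
L_max = max([10.1, 8.2, 6.7, 3.5, 3.8]) = 10.1
S (sum of others) = 32.3 - 10.1 = 22.2
min_reach = max(0, 10.1 - 22.2) = max(0, -12.1) = 0

Answer: 0.0000 32.3000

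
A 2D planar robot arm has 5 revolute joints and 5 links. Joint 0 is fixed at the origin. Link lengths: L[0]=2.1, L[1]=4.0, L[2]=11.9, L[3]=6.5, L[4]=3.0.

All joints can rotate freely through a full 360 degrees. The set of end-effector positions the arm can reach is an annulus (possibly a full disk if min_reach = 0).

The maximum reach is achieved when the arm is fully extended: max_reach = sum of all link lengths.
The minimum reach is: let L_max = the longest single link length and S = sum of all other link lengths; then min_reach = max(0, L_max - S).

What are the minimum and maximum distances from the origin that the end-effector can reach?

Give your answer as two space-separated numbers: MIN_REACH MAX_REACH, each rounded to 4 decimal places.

Link lengths: [2.1, 4.0, 11.9, 6.5, 3.0]
max_reach = 2.1 + 4 + 11.9 + 6.5 + 3 = 27.5
L_max = max([2.1, 4.0, 11.9, 6.5, 3.0]) = 11.9
S (sum of others) = 27.5 - 11.9 = 15.6
min_reach = max(0, 11.9 - 15.6) = max(0, -3.7) = 0

Answer: 0.0000 27.5000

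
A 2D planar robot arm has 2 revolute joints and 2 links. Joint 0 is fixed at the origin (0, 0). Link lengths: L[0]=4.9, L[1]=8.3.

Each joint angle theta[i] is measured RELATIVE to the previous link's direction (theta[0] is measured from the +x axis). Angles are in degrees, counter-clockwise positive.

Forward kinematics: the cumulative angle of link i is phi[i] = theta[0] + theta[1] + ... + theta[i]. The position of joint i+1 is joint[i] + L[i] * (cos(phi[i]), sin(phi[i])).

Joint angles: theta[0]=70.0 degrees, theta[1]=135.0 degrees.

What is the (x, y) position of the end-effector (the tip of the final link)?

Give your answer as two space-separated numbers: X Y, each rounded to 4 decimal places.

Answer: -5.8465 1.0968

Derivation:
joint[0] = (0.0000, 0.0000)  (base)
link 0: phi[0] = 70 = 70 deg
  cos(70 deg) = 0.3420, sin(70 deg) = 0.9397
  joint[1] = (0.0000, 0.0000) + 4.9 * (0.3420, 0.9397) = (0.0000 + 1.6759, 0.0000 + 4.6045) = (1.6759, 4.6045)
link 1: phi[1] = 70 + 135 = 205 deg
  cos(205 deg) = -0.9063, sin(205 deg) = -0.4226
  joint[2] = (1.6759, 4.6045) + 8.3 * (-0.9063, -0.4226) = (1.6759 + -7.5224, 4.6045 + -3.5077) = (-5.8465, 1.0968)
End effector: (-5.8465, 1.0968)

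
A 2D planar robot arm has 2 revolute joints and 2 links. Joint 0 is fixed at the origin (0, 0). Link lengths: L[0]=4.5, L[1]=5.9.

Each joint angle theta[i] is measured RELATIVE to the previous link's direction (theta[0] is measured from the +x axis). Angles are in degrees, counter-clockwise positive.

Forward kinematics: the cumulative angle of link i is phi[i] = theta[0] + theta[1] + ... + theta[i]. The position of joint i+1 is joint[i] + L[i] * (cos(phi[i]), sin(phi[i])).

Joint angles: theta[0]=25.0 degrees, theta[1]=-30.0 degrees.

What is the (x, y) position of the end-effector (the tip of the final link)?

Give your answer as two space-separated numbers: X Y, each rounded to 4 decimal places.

Answer: 9.9559 1.3876

Derivation:
joint[0] = (0.0000, 0.0000)  (base)
link 0: phi[0] = 25 = 25 deg
  cos(25 deg) = 0.9063, sin(25 deg) = 0.4226
  joint[1] = (0.0000, 0.0000) + 4.5 * (0.9063, 0.4226) = (0.0000 + 4.0784, 0.0000 + 1.9018) = (4.0784, 1.9018)
link 1: phi[1] = 25 + -30 = -5 deg
  cos(-5 deg) = 0.9962, sin(-5 deg) = -0.0872
  joint[2] = (4.0784, 1.9018) + 5.9 * (0.9962, -0.0872) = (4.0784 + 5.8775, 1.9018 + -0.5142) = (9.9559, 1.3876)
End effector: (9.9559, 1.3876)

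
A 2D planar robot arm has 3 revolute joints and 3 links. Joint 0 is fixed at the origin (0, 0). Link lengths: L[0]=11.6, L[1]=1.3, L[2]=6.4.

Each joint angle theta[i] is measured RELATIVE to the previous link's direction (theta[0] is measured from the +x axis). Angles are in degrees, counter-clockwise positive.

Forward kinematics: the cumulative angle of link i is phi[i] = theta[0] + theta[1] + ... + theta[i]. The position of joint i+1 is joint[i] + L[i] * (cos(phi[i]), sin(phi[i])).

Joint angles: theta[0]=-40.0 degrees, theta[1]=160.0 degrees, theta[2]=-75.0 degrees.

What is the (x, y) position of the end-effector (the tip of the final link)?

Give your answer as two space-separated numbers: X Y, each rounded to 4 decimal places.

joint[0] = (0.0000, 0.0000)  (base)
link 0: phi[0] = -40 = -40 deg
  cos(-40 deg) = 0.7660, sin(-40 deg) = -0.6428
  joint[1] = (0.0000, 0.0000) + 11.6 * (0.7660, -0.6428) = (0.0000 + 8.8861, 0.0000 + -7.4563) = (8.8861, -7.4563)
link 1: phi[1] = -40 + 160 = 120 deg
  cos(120 deg) = -0.5000, sin(120 deg) = 0.8660
  joint[2] = (8.8861, -7.4563) + 1.3 * (-0.5000, 0.8660) = (8.8861 + -0.6500, -7.4563 + 1.1258) = (8.2361, -6.3305)
link 2: phi[2] = -40 + 160 + -75 = 45 deg
  cos(45 deg) = 0.7071, sin(45 deg) = 0.7071
  joint[3] = (8.2361, -6.3305) + 6.4 * (0.7071, 0.7071) = (8.2361 + 4.5255, -6.3305 + 4.5255) = (12.7616, -1.8050)
End effector: (12.7616, -1.8050)

Answer: 12.7616 -1.8050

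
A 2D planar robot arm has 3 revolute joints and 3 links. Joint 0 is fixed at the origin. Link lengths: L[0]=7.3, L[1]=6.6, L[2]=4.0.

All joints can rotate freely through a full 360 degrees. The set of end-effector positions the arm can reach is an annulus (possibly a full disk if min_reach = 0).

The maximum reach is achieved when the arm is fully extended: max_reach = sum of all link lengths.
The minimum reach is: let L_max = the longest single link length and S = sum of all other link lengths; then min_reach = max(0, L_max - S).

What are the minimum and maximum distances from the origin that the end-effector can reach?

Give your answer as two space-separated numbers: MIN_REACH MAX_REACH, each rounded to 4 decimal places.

Link lengths: [7.3, 6.6, 4.0]
max_reach = 7.3 + 6.6 + 4 = 17.9
L_max = max([7.3, 6.6, 4.0]) = 7.3
S (sum of others) = 17.9 - 7.3 = 10.6
min_reach = max(0, 7.3 - 10.6) = max(0, -3.3) = 0

Answer: 0.0000 17.9000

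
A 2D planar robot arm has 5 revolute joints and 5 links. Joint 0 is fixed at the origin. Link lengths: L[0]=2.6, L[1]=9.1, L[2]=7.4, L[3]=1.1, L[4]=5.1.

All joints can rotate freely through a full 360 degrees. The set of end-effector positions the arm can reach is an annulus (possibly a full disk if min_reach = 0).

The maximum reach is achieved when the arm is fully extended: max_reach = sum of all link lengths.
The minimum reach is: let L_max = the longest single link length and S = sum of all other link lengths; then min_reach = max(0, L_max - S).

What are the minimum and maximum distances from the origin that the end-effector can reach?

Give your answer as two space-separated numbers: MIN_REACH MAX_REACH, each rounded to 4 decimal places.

Answer: 0.0000 25.3000

Derivation:
Link lengths: [2.6, 9.1, 7.4, 1.1, 5.1]
max_reach = 2.6 + 9.1 + 7.4 + 1.1 + 5.1 = 25.3
L_max = max([2.6, 9.1, 7.4, 1.1, 5.1]) = 9.1
S (sum of others) = 25.3 - 9.1 = 16.2
min_reach = max(0, 9.1 - 16.2) = max(0, -7.1) = 0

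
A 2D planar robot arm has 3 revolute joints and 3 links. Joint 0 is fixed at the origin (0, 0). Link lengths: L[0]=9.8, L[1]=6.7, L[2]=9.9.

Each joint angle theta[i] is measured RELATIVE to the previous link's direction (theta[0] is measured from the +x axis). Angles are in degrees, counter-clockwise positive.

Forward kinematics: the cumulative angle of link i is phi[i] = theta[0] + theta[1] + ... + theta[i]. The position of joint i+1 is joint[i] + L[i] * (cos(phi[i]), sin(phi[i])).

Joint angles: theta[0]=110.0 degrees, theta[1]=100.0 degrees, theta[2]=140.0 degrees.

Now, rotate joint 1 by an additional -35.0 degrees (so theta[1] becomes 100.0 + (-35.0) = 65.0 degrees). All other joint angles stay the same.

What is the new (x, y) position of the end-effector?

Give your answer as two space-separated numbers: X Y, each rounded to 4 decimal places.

joint[0] = (0.0000, 0.0000)  (base)
link 0: phi[0] = 110 = 110 deg
  cos(110 deg) = -0.3420, sin(110 deg) = 0.9397
  joint[1] = (0.0000, 0.0000) + 9.8 * (-0.3420, 0.9397) = (0.0000 + -3.3518, 0.0000 + 9.2090) = (-3.3518, 9.2090)
link 1: phi[1] = 110 + 65 = 175 deg
  cos(175 deg) = -0.9962, sin(175 deg) = 0.0872
  joint[2] = (-3.3518, 9.2090) + 6.7 * (-0.9962, 0.0872) = (-3.3518 + -6.6745, 9.2090 + 0.5839) = (-10.0263, 9.7929)
link 2: phi[2] = 110 + 65 + 140 = 315 deg
  cos(315 deg) = 0.7071, sin(315 deg) = -0.7071
  joint[3] = (-10.0263, 9.7929) + 9.9 * (0.7071, -0.7071) = (-10.0263 + 7.0004, 9.7929 + -7.0004) = (-3.0259, 2.7926)
End effector: (-3.0259, 2.7926)

Answer: -3.0259 2.7926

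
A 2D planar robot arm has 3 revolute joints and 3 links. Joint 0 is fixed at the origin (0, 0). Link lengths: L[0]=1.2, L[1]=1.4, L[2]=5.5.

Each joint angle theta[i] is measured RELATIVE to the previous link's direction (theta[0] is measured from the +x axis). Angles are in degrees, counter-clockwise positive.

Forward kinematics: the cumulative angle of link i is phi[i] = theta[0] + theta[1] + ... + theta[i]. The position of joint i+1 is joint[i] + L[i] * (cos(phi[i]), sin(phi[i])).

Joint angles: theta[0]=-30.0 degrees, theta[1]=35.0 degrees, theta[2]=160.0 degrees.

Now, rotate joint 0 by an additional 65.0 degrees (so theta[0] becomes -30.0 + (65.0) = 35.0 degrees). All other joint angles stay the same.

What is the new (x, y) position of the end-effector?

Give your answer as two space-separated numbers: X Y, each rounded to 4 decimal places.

joint[0] = (0.0000, 0.0000)  (base)
link 0: phi[0] = 35 = 35 deg
  cos(35 deg) = 0.8192, sin(35 deg) = 0.5736
  joint[1] = (0.0000, 0.0000) + 1.2 * (0.8192, 0.5736) = (0.0000 + 0.9830, 0.0000 + 0.6883) = (0.9830, 0.6883)
link 1: phi[1] = 35 + 35 = 70 deg
  cos(70 deg) = 0.3420, sin(70 deg) = 0.9397
  joint[2] = (0.9830, 0.6883) + 1.4 * (0.3420, 0.9397) = (0.9830 + 0.4788, 0.6883 + 1.3156) = (1.4618, 2.0039)
link 2: phi[2] = 35 + 35 + 160 = 230 deg
  cos(230 deg) = -0.6428, sin(230 deg) = -0.7660
  joint[3] = (1.4618, 2.0039) + 5.5 * (-0.6428, -0.7660) = (1.4618 + -3.5353, 2.0039 + -4.2132) = (-2.0735, -2.2094)
End effector: (-2.0735, -2.2094)

Answer: -2.0735 -2.2094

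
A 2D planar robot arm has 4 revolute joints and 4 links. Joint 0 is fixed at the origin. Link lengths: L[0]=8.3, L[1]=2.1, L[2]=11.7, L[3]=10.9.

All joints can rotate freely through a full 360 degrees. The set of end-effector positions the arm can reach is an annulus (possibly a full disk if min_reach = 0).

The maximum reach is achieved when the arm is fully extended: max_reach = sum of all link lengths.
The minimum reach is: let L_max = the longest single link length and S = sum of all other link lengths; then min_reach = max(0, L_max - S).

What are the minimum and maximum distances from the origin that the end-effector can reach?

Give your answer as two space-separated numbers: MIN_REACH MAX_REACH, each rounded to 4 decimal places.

Link lengths: [8.3, 2.1, 11.7, 10.9]
max_reach = 8.3 + 2.1 + 11.7 + 10.9 = 33
L_max = max([8.3, 2.1, 11.7, 10.9]) = 11.7
S (sum of others) = 33 - 11.7 = 21.3
min_reach = max(0, 11.7 - 21.3) = max(0, -9.6) = 0

Answer: 0.0000 33.0000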